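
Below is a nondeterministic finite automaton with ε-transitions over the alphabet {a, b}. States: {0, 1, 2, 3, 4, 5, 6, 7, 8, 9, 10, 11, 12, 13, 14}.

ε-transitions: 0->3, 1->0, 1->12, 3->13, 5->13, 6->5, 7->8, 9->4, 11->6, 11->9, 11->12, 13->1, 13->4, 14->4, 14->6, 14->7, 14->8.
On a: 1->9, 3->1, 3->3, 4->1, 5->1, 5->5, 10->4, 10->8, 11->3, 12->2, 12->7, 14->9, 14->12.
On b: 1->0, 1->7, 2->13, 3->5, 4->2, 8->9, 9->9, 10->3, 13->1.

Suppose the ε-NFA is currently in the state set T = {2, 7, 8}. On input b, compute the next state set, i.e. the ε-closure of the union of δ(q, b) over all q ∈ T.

2 on b → {13}.
8 on b → {9}.
No b-transition from 7.
Union after reading b: {9, 13}.
Now take the ε-closure:
From 9 via ε: add 4.
From 13 via ε: add 1.
From 1 via ε: add 0, 12.
From 0 via ε: add 3.
No new states can be added; the closed set is {0, 1, 3, 4, 9, 12, 13}.

{0, 1, 3, 4, 9, 12, 13}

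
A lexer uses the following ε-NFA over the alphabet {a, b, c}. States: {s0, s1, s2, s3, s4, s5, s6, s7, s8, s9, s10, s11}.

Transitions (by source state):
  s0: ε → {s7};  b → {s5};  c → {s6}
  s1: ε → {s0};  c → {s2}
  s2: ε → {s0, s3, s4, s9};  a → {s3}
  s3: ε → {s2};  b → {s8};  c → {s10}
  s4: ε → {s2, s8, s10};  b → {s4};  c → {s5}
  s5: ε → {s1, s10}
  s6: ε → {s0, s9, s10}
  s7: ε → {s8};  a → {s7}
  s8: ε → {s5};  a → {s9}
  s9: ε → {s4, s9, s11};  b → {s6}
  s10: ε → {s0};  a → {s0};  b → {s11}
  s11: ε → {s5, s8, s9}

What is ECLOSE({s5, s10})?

{s0, s1, s5, s7, s8, s10}

Start with {s5, s10}.
From s5 via ε: add s1.
From s10 via ε: add s0.
From s0 via ε: add s7.
From s7 via ε: add s8.
No new states can be added; the closed set is {s0, s1, s5, s7, s8, s10}.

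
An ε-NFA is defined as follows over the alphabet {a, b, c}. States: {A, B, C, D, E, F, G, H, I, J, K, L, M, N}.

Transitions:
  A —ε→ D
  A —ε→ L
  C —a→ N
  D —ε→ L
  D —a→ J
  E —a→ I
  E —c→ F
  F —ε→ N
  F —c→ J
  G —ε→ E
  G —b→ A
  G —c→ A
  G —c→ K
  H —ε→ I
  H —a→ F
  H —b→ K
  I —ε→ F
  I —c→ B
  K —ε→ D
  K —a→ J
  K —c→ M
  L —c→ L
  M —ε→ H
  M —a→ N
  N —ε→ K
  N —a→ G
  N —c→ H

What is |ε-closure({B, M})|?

9

Start with {B, M}.
From M via ε: add H.
From H via ε: add I.
From I via ε: add F.
From F via ε: add N.
From N via ε: add K.
From K via ε: add D.
From D via ε: add L.
ε-closure = {B, D, F, H, I, K, L, M, N}, which has 9 states.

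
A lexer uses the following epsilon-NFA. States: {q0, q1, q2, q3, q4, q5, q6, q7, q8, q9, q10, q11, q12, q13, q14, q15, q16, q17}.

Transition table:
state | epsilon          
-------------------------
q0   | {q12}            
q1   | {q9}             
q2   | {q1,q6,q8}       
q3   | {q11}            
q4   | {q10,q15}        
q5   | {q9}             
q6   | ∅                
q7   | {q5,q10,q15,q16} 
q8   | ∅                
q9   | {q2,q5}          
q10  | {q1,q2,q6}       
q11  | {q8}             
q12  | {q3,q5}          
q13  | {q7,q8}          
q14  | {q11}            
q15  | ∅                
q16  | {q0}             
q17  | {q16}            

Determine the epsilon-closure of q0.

{q0, q1, q2, q3, q5, q6, q8, q9, q11, q12}

Start with {q0}.
From q0 via epsilon: add q12.
From q12 via epsilon: add q3, q5.
From q3 via epsilon: add q11.
From q5 via epsilon: add q9.
From q9 via epsilon: add q2.
From q11 via epsilon: add q8.
From q2 via epsilon: add q1, q6.
No new states can be added; the closed set is {q0, q1, q2, q3, q5, q6, q8, q9, q11, q12}.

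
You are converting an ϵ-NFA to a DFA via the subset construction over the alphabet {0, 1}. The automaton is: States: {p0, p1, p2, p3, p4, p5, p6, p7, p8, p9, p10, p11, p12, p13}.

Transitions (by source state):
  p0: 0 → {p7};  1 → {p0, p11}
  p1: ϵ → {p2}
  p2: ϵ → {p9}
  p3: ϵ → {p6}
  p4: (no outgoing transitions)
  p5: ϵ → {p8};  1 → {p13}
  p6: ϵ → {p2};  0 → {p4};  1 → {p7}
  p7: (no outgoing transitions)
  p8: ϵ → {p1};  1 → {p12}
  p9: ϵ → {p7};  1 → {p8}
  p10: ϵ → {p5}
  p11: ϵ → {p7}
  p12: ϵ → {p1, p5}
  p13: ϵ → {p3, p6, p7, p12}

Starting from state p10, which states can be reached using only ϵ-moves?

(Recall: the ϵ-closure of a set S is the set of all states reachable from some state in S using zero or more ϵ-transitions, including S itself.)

{p1, p2, p5, p7, p8, p9, p10}

Start with {p10}.
From p10 via ϵ: add p5.
From p5 via ϵ: add p8.
From p8 via ϵ: add p1.
From p1 via ϵ: add p2.
From p2 via ϵ: add p9.
From p9 via ϵ: add p7.
No new states can be added; the closed set is {p1, p2, p5, p7, p8, p9, p10}.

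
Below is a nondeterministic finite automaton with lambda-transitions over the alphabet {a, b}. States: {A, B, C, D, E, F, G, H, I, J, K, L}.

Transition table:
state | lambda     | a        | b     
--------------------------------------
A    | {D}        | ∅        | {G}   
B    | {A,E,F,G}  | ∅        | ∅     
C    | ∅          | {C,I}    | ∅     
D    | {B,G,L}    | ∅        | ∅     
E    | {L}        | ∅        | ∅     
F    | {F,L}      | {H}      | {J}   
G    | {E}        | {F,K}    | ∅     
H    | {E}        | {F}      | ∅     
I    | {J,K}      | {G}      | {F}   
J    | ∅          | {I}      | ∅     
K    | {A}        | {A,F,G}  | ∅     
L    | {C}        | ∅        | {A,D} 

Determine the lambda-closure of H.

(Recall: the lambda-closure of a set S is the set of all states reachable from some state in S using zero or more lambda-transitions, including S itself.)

{C, E, H, L}

Start with {H}.
From H via lambda: add E.
From E via lambda: add L.
From L via lambda: add C.
No new states can be added; the closed set is {C, E, H, L}.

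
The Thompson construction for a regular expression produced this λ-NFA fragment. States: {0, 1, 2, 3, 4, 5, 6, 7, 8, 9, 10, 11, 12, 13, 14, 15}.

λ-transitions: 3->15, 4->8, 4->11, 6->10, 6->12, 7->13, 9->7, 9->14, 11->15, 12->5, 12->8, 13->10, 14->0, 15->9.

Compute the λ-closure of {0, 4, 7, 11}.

{0, 4, 7, 8, 9, 10, 11, 13, 14, 15}

Start with {0, 4, 7, 11}.
From 4 via λ: add 8.
From 7 via λ: add 13.
From 11 via λ: add 15.
From 13 via λ: add 10.
From 15 via λ: add 9.
From 9 via λ: add 14.
No new states can be added; the closed set is {0, 4, 7, 8, 9, 10, 11, 13, 14, 15}.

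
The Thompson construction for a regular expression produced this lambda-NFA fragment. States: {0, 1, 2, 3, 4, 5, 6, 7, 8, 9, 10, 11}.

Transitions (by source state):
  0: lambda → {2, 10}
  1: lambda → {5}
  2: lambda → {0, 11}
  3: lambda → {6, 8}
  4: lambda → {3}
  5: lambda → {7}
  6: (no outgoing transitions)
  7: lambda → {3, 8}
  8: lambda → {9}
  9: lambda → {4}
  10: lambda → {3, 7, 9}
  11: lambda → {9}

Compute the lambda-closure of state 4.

{3, 4, 6, 8, 9}

Start with {4}.
From 4 via lambda: add 3.
From 3 via lambda: add 6, 8.
From 8 via lambda: add 9.
No new states can be added; the closed set is {3, 4, 6, 8, 9}.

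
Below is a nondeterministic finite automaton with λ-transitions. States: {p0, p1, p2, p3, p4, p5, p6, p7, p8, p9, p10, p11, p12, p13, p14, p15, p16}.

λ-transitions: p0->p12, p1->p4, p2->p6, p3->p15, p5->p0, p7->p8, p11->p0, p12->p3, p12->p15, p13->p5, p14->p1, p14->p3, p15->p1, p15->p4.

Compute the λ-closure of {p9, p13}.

Start with {p9, p13}.
From p13 via λ: add p5.
From p5 via λ: add p0.
From p0 via λ: add p12.
From p12 via λ: add p3, p15.
From p15 via λ: add p1, p4.
No new states can be added; the closed set is {p0, p1, p3, p4, p5, p9, p12, p13, p15}.

{p0, p1, p3, p4, p5, p9, p12, p13, p15}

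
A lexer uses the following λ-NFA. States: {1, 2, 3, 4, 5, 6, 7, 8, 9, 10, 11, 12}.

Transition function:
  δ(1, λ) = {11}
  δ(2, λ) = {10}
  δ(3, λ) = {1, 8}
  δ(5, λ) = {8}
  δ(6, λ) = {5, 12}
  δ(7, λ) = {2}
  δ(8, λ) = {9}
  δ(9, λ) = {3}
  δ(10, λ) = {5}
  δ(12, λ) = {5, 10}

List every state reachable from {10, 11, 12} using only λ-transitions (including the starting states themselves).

Start with {10, 11, 12}.
From 10 via λ: add 5.
From 5 via λ: add 8.
From 8 via λ: add 9.
From 9 via λ: add 3.
From 3 via λ: add 1.
No new states can be added; the closed set is {1, 3, 5, 8, 9, 10, 11, 12}.

{1, 3, 5, 8, 9, 10, 11, 12}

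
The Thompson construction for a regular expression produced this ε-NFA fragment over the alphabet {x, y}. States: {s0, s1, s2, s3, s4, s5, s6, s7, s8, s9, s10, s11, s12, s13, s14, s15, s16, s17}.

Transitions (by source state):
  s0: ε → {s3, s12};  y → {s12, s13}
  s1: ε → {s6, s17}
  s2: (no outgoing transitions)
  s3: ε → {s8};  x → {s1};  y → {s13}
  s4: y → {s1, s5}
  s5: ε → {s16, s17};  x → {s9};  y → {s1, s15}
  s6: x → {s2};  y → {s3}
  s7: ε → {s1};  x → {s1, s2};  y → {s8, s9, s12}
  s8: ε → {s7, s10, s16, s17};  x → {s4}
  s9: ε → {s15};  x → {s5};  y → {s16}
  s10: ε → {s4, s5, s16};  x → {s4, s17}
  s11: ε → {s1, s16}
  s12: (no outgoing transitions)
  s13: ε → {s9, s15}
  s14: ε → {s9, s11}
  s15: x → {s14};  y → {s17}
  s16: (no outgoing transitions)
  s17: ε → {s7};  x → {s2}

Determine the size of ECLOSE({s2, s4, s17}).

Start with {s2, s4, s17}.
From s17 via ε: add s7.
From s7 via ε: add s1.
From s1 via ε: add s6.
ε-closure = {s1, s2, s4, s6, s7, s17}, which has 6 states.

6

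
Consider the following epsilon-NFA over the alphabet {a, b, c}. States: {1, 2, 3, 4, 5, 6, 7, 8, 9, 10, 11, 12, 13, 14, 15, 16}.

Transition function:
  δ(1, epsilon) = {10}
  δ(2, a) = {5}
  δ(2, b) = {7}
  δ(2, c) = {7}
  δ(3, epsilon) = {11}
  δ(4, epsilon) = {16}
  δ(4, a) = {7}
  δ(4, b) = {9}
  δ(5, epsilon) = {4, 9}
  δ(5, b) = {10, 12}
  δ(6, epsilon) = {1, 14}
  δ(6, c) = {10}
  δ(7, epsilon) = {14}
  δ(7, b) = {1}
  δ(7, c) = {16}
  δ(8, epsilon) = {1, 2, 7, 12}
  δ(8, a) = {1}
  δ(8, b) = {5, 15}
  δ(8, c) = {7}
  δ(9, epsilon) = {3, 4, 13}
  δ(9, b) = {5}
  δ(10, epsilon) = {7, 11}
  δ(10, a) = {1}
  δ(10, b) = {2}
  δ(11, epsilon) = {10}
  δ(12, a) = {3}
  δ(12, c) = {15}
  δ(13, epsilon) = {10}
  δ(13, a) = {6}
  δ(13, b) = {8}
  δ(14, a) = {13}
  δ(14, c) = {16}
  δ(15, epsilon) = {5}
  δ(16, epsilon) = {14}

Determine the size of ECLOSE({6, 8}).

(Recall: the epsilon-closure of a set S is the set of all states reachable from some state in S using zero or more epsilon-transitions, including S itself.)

Start with {6, 8}.
From 6 via epsilon: add 1, 14.
From 8 via epsilon: add 2, 7, 12.
From 1 via epsilon: add 10.
From 10 via epsilon: add 11.
epsilon-closure = {1, 2, 6, 7, 8, 10, 11, 12, 14}, which has 9 states.

9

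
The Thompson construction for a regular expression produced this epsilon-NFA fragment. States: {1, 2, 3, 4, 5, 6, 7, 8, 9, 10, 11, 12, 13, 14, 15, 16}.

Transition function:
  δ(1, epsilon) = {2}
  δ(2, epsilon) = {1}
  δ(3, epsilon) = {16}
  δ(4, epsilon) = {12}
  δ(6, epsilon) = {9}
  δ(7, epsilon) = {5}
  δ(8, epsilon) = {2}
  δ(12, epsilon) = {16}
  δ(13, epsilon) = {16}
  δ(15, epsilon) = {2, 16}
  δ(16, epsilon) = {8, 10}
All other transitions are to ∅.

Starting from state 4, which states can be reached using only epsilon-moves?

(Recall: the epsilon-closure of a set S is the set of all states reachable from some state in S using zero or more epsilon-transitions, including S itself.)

Start with {4}.
From 4 via epsilon: add 12.
From 12 via epsilon: add 16.
From 16 via epsilon: add 8, 10.
From 8 via epsilon: add 2.
From 2 via epsilon: add 1.
No new states can be added; the closed set is {1, 2, 4, 8, 10, 12, 16}.

{1, 2, 4, 8, 10, 12, 16}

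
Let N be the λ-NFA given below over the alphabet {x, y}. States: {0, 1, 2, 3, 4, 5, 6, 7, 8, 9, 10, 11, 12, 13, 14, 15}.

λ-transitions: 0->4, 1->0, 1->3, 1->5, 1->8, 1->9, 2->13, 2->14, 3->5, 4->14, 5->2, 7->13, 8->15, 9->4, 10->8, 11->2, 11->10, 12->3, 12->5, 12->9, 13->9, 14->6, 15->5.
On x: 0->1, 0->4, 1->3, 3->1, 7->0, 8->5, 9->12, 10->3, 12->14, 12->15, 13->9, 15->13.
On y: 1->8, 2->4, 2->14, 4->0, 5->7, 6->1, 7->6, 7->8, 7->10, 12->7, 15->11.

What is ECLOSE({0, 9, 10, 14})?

Start with {0, 9, 10, 14}.
From 0 via λ: add 4.
From 10 via λ: add 8.
From 14 via λ: add 6.
From 8 via λ: add 15.
From 15 via λ: add 5.
From 5 via λ: add 2.
From 2 via λ: add 13.
No new states can be added; the closed set is {0, 2, 4, 5, 6, 8, 9, 10, 13, 14, 15}.

{0, 2, 4, 5, 6, 8, 9, 10, 13, 14, 15}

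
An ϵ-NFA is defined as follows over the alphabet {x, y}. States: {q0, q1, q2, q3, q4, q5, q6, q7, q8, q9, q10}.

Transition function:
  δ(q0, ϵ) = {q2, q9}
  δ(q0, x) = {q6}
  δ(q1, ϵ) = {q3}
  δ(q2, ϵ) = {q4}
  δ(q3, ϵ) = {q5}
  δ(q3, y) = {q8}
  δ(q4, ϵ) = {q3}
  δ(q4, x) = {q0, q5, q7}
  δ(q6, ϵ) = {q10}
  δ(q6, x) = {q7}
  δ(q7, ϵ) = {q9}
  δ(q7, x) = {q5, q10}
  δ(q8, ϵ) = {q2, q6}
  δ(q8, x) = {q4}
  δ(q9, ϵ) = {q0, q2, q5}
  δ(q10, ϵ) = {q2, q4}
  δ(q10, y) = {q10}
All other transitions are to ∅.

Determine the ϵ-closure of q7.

Start with {q7}.
From q7 via ϵ: add q9.
From q9 via ϵ: add q0, q2, q5.
From q2 via ϵ: add q4.
From q4 via ϵ: add q3.
No new states can be added; the closed set is {q0, q2, q3, q4, q5, q7, q9}.

{q0, q2, q3, q4, q5, q7, q9}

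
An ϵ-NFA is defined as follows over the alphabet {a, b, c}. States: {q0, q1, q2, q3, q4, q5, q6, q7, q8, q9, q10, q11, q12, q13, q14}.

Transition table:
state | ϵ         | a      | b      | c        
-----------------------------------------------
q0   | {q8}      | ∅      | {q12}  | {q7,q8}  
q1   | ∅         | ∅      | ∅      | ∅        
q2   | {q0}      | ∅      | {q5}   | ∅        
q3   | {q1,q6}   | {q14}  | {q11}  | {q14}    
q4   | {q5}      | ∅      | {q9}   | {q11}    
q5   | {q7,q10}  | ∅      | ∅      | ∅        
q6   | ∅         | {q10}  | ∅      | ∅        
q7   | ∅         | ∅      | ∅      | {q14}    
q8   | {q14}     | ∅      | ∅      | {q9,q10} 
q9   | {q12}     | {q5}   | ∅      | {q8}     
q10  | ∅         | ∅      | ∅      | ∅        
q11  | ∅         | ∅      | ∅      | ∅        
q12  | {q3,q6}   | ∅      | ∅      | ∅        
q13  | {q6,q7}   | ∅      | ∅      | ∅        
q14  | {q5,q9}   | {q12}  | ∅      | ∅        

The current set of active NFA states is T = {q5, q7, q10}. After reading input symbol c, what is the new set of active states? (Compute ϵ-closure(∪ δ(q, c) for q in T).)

{q1, q3, q5, q6, q7, q9, q10, q12, q14}

q7 on c → {q14}.
No c-transition from q5, q10.
Union after reading c: {q14}.
Now take the ϵ-closure:
From q14 via ϵ: add q5, q9.
From q5 via ϵ: add q7, q10.
From q9 via ϵ: add q12.
From q12 via ϵ: add q3, q6.
From q3 via ϵ: add q1.
No new states can be added; the closed set is {q1, q3, q5, q6, q7, q9, q10, q12, q14}.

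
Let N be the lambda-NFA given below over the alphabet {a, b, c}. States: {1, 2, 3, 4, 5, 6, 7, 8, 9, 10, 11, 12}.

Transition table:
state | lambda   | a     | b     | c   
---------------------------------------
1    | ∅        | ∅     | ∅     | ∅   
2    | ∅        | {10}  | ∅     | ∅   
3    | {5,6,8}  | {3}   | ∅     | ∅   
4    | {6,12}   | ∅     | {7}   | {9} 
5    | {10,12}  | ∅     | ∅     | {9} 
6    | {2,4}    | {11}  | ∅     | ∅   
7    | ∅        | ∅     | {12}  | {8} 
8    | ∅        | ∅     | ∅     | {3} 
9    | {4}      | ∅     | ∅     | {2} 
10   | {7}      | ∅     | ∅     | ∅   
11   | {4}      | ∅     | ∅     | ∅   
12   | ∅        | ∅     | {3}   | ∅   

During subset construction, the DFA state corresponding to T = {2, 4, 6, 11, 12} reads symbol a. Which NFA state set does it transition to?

{2, 4, 6, 7, 10, 11, 12}

2 on a → {10}.
6 on a → {11}.
No a-transition from 4, 11, 12.
Union after reading a: {10, 11}.
Now take the lambda-closure:
From 10 via lambda: add 7.
From 11 via lambda: add 4.
From 4 via lambda: add 6, 12.
From 6 via lambda: add 2.
No new states can be added; the closed set is {2, 4, 6, 7, 10, 11, 12}.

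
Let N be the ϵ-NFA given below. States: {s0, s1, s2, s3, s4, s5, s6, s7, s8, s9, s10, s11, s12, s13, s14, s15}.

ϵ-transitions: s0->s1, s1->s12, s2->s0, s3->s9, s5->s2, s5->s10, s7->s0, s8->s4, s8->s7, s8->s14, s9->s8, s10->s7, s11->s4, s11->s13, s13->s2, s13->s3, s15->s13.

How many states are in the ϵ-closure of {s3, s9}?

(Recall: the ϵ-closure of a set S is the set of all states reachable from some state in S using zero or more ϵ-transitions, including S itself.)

9

Start with {s3, s9}.
From s9 via ϵ: add s8.
From s8 via ϵ: add s4, s7, s14.
From s7 via ϵ: add s0.
From s0 via ϵ: add s1.
From s1 via ϵ: add s12.
ϵ-closure = {s0, s1, s3, s4, s7, s8, s9, s12, s14}, which has 9 states.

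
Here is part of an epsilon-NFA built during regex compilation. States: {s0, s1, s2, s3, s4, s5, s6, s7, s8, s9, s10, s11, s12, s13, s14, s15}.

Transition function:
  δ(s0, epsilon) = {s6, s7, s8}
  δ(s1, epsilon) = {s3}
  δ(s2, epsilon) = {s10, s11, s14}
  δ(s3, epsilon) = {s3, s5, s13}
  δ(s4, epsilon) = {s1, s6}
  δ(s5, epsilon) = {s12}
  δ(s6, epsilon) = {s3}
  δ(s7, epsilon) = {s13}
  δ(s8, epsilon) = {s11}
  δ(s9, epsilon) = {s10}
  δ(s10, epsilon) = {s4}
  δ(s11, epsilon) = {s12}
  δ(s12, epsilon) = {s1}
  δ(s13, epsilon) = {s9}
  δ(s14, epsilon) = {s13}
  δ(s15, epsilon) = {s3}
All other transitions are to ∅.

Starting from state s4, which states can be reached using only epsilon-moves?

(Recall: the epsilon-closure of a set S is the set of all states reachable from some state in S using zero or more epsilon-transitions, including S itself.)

{s1, s3, s4, s5, s6, s9, s10, s12, s13}

Start with {s4}.
From s4 via epsilon: add s1, s6.
From s1 via epsilon: add s3.
From s3 via epsilon: add s5, s13.
From s5 via epsilon: add s12.
From s13 via epsilon: add s9.
From s9 via epsilon: add s10.
No new states can be added; the closed set is {s1, s3, s4, s5, s6, s9, s10, s12, s13}.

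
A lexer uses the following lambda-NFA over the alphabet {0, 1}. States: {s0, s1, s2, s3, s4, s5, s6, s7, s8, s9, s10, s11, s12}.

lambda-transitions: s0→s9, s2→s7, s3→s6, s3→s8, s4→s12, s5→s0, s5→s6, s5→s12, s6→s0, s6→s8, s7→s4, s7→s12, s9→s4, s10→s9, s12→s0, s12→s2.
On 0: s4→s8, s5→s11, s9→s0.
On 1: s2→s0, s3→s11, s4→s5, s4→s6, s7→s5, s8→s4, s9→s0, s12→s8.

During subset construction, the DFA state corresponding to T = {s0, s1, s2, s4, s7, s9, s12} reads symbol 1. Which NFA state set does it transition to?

{s0, s2, s4, s5, s6, s7, s8, s9, s12}

s2 on 1 → {s0}.
s4 on 1 → {s5, s6}.
s7 on 1 → {s5}.
s9 on 1 → {s0}.
s12 on 1 → {s8}.
No 1-transition from s0, s1.
Union after reading 1: {s0, s5, s6, s8}.
Now take the lambda-closure:
From s0 via lambda: add s9.
From s5 via lambda: add s12.
From s9 via lambda: add s4.
From s12 via lambda: add s2.
From s2 via lambda: add s7.
No new states can be added; the closed set is {s0, s2, s4, s5, s6, s7, s8, s9, s12}.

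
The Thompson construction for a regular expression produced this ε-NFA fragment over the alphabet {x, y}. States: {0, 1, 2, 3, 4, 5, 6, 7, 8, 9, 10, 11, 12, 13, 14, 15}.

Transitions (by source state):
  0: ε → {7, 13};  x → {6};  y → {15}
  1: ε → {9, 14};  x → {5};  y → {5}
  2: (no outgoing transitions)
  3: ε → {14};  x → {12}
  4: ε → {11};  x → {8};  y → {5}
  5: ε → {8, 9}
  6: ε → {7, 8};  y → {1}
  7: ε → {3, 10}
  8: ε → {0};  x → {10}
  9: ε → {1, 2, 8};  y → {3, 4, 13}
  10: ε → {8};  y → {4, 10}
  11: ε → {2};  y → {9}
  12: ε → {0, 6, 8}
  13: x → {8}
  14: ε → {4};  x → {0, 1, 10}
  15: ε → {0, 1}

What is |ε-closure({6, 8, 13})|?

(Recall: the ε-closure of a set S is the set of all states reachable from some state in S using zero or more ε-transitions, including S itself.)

Start with {6, 8, 13}.
From 6 via ε: add 7.
From 8 via ε: add 0.
From 7 via ε: add 3, 10.
From 3 via ε: add 14.
From 14 via ε: add 4.
From 4 via ε: add 11.
From 11 via ε: add 2.
ε-closure = {0, 2, 3, 4, 6, 7, 8, 10, 11, 13, 14}, which has 11 states.

11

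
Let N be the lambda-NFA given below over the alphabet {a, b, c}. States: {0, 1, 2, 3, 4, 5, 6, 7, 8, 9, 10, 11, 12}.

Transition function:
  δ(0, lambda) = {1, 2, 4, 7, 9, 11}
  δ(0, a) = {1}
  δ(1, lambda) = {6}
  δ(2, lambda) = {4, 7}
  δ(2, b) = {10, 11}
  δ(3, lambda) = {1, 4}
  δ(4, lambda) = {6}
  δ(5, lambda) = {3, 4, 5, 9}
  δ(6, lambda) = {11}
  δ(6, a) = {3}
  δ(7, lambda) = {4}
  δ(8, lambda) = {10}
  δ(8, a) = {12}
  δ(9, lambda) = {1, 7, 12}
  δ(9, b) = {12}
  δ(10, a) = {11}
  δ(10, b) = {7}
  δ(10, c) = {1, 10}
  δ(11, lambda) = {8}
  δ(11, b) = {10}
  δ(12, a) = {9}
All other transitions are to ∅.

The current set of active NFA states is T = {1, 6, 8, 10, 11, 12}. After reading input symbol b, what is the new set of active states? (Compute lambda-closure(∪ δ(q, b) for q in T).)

10 on b → {7}.
11 on b → {10}.
No b-transition from 1, 6, 8, 12.
Union after reading b: {7, 10}.
Now take the lambda-closure:
From 7 via lambda: add 4.
From 4 via lambda: add 6.
From 6 via lambda: add 11.
From 11 via lambda: add 8.
No new states can be added; the closed set is {4, 6, 7, 8, 10, 11}.

{4, 6, 7, 8, 10, 11}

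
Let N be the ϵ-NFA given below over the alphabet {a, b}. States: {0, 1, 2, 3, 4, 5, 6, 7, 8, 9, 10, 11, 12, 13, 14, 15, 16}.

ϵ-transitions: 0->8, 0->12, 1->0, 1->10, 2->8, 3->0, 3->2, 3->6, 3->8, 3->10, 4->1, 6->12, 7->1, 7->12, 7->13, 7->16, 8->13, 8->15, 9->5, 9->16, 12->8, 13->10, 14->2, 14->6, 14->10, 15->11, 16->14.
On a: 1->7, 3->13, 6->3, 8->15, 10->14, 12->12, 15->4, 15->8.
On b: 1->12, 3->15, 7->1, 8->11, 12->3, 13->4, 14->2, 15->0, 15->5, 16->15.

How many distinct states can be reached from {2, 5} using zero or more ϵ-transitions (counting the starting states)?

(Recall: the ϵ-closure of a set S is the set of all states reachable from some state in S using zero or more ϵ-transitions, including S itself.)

Start with {2, 5}.
From 2 via ϵ: add 8.
From 8 via ϵ: add 13, 15.
From 13 via ϵ: add 10.
From 15 via ϵ: add 11.
ϵ-closure = {2, 5, 8, 10, 11, 13, 15}, which has 7 states.

7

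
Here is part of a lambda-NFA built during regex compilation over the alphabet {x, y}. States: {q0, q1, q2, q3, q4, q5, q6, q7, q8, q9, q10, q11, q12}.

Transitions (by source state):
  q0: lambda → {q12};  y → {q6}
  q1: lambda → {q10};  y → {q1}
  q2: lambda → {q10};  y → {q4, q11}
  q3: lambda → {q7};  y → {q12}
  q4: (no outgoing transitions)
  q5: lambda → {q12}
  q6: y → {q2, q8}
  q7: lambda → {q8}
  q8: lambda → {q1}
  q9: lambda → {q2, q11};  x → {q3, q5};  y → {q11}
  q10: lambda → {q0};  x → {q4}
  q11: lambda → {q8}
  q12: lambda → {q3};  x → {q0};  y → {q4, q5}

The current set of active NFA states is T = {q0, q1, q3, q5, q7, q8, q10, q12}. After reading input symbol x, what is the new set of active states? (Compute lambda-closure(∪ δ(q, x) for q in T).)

q10 on x → {q4}.
q12 on x → {q0}.
No x-transition from q0, q1, q3, q5, q7, q8.
Union after reading x: {q0, q4}.
Now take the lambda-closure:
From q0 via lambda: add q12.
From q12 via lambda: add q3.
From q3 via lambda: add q7.
From q7 via lambda: add q8.
From q8 via lambda: add q1.
From q1 via lambda: add q10.
No new states can be added; the closed set is {q0, q1, q3, q4, q7, q8, q10, q12}.

{q0, q1, q3, q4, q7, q8, q10, q12}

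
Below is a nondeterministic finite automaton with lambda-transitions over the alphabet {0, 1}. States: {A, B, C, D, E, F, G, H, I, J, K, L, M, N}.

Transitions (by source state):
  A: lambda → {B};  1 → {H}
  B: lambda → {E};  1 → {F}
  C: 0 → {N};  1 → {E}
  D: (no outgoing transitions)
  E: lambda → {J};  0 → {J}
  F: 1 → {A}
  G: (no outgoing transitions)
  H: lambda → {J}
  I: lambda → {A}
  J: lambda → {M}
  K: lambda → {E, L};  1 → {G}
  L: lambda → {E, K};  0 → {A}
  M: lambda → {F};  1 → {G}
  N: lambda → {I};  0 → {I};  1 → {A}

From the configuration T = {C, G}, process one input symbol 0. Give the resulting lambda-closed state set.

C on 0 → {N}.
No 0-transition from G.
Union after reading 0: {N}.
Now take the lambda-closure:
From N via lambda: add I.
From I via lambda: add A.
From A via lambda: add B.
From B via lambda: add E.
From E via lambda: add J.
From J via lambda: add M.
From M via lambda: add F.
No new states can be added; the closed set is {A, B, E, F, I, J, M, N}.

{A, B, E, F, I, J, M, N}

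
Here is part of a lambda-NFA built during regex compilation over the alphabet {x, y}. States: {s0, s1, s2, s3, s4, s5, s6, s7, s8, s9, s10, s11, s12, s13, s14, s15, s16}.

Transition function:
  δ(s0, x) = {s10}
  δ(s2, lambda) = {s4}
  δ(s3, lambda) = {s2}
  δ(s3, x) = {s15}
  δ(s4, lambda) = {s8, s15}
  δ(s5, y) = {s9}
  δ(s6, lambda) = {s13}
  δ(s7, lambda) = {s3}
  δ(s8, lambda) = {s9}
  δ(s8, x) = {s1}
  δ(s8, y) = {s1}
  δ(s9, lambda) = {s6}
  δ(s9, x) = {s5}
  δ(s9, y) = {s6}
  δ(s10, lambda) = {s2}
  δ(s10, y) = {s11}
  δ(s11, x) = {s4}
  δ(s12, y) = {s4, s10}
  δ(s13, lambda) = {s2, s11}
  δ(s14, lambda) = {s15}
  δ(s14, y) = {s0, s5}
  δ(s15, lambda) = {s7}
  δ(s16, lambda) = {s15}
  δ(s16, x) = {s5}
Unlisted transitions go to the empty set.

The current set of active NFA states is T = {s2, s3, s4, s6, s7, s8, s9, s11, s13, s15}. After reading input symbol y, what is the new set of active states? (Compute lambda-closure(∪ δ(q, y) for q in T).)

{s1, s2, s3, s4, s6, s7, s8, s9, s11, s13, s15}

s8 on y → {s1}.
s9 on y → {s6}.
No y-transition from s2, s3, s4, s6, s7, s11, s13, s15.
Union after reading y: {s1, s6}.
Now take the lambda-closure:
From s6 via lambda: add s13.
From s13 via lambda: add s2, s11.
From s2 via lambda: add s4.
From s4 via lambda: add s8, s15.
From s8 via lambda: add s9.
From s15 via lambda: add s7.
From s7 via lambda: add s3.
No new states can be added; the closed set is {s1, s2, s3, s4, s6, s7, s8, s9, s11, s13, s15}.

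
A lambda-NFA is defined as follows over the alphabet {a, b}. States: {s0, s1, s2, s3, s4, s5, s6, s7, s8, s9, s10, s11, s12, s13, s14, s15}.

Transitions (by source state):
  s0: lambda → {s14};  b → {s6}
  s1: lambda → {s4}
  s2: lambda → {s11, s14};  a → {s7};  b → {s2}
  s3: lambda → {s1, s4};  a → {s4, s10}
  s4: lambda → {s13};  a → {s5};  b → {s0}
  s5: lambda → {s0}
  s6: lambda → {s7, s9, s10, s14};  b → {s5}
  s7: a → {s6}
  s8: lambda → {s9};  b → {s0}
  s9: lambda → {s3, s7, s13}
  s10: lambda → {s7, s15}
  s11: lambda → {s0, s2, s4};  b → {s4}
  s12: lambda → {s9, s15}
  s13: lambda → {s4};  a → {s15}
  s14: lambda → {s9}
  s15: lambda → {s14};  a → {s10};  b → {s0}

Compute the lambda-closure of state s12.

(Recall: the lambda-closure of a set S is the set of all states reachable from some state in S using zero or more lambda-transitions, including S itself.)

Start with {s12}.
From s12 via lambda: add s9, s15.
From s9 via lambda: add s3, s7, s13.
From s15 via lambda: add s14.
From s3 via lambda: add s1, s4.
No new states can be added; the closed set is {s1, s3, s4, s7, s9, s12, s13, s14, s15}.

{s1, s3, s4, s7, s9, s12, s13, s14, s15}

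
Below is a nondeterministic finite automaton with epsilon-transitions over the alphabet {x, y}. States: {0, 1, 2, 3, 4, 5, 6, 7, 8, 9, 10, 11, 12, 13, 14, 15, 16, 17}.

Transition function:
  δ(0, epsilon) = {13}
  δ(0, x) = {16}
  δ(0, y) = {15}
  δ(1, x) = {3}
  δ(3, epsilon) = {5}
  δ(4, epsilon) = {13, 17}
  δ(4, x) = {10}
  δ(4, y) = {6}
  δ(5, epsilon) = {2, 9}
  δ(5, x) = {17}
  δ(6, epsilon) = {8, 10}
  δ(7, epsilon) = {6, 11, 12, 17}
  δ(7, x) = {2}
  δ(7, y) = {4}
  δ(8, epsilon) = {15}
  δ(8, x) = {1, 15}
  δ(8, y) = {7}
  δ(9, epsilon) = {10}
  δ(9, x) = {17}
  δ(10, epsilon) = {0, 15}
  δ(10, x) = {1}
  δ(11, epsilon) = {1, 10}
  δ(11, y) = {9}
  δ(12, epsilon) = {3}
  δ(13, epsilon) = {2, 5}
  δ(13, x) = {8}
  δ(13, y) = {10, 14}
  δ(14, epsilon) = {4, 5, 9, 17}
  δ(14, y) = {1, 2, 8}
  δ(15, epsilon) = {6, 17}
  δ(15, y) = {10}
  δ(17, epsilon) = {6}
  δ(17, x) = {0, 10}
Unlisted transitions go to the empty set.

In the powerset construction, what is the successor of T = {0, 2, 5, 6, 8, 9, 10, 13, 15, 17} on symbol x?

{0, 1, 2, 5, 6, 8, 9, 10, 13, 15, 16, 17}

0 on x → {16}.
5 on x → {17}.
8 on x → {1, 15}.
9 on x → {17}.
10 on x → {1}.
13 on x → {8}.
17 on x → {0, 10}.
No x-transition from 2, 6, 15.
Union after reading x: {0, 1, 8, 10, 15, 16, 17}.
Now take the epsilon-closure:
From 0 via epsilon: add 13.
From 15 via epsilon: add 6.
From 13 via epsilon: add 2, 5.
From 5 via epsilon: add 9.
No new states can be added; the closed set is {0, 1, 2, 5, 6, 8, 9, 10, 13, 15, 16, 17}.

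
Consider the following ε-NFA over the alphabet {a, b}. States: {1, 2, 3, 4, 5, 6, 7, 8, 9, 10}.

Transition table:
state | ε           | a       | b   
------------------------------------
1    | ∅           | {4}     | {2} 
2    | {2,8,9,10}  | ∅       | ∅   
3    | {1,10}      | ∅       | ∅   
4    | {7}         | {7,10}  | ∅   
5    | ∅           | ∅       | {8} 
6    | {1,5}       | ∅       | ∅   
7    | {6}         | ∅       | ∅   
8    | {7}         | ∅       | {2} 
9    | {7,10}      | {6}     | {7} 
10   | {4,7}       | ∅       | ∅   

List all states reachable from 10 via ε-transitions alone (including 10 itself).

Start with {10}.
From 10 via ε: add 4, 7.
From 7 via ε: add 6.
From 6 via ε: add 1, 5.
No new states can be added; the closed set is {1, 4, 5, 6, 7, 10}.

{1, 4, 5, 6, 7, 10}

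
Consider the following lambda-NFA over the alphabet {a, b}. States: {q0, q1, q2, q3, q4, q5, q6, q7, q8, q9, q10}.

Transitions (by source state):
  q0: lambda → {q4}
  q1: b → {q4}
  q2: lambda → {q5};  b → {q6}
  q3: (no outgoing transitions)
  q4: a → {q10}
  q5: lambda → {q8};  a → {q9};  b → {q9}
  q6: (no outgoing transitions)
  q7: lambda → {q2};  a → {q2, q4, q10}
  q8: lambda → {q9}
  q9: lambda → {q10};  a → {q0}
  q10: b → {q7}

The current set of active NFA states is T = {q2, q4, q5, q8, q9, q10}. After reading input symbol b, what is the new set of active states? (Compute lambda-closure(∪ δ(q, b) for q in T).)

{q2, q5, q6, q7, q8, q9, q10}

q2 on b → {q6}.
q5 on b → {q9}.
q10 on b → {q7}.
No b-transition from q4, q8, q9.
Union after reading b: {q6, q7, q9}.
Now take the lambda-closure:
From q7 via lambda: add q2.
From q9 via lambda: add q10.
From q2 via lambda: add q5.
From q5 via lambda: add q8.
No new states can be added; the closed set is {q2, q5, q6, q7, q8, q9, q10}.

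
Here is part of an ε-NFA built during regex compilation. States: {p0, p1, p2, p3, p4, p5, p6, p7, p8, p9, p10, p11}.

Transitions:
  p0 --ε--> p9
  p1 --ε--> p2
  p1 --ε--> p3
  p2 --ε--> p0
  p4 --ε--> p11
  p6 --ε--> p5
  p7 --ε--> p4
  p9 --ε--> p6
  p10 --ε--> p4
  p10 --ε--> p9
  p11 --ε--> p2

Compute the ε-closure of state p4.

{p0, p2, p4, p5, p6, p9, p11}

Start with {p4}.
From p4 via ε: add p11.
From p11 via ε: add p2.
From p2 via ε: add p0.
From p0 via ε: add p9.
From p9 via ε: add p6.
From p6 via ε: add p5.
No new states can be added; the closed set is {p0, p2, p4, p5, p6, p9, p11}.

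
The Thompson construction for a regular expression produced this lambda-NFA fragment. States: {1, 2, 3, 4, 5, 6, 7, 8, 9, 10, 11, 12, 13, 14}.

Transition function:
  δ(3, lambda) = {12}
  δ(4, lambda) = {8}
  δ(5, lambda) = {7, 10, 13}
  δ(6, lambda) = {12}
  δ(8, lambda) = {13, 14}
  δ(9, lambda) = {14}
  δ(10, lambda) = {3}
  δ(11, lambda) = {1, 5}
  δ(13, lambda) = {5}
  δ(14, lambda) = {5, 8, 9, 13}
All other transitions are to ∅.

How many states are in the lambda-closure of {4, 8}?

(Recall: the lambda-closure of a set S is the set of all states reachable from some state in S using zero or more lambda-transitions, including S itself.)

Start with {4, 8}.
From 8 via lambda: add 13, 14.
From 13 via lambda: add 5.
From 14 via lambda: add 9.
From 5 via lambda: add 7, 10.
From 10 via lambda: add 3.
From 3 via lambda: add 12.
lambda-closure = {3, 4, 5, 7, 8, 9, 10, 12, 13, 14}, which has 10 states.

10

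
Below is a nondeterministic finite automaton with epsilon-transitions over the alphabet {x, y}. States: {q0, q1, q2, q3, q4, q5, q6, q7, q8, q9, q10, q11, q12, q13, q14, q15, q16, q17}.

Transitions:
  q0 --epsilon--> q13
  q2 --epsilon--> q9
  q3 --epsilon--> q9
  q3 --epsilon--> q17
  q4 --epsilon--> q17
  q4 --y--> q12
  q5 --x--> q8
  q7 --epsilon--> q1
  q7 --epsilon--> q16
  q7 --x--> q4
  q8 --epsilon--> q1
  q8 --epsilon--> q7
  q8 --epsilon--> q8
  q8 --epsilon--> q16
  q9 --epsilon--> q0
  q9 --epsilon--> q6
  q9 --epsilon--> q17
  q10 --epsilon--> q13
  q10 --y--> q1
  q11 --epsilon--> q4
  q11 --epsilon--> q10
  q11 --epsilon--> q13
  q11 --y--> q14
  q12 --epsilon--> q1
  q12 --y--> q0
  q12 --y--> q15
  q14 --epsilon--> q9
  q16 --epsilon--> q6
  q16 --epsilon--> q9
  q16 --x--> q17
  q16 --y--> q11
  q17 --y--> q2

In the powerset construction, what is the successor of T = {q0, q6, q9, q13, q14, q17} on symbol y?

{q0, q2, q6, q9, q13, q17}

q17 on y → {q2}.
No y-transition from q0, q6, q9, q13, q14.
Union after reading y: {q2}.
Now take the epsilon-closure:
From q2 via epsilon: add q9.
From q9 via epsilon: add q0, q6, q17.
From q0 via epsilon: add q13.
No new states can be added; the closed set is {q0, q2, q6, q9, q13, q17}.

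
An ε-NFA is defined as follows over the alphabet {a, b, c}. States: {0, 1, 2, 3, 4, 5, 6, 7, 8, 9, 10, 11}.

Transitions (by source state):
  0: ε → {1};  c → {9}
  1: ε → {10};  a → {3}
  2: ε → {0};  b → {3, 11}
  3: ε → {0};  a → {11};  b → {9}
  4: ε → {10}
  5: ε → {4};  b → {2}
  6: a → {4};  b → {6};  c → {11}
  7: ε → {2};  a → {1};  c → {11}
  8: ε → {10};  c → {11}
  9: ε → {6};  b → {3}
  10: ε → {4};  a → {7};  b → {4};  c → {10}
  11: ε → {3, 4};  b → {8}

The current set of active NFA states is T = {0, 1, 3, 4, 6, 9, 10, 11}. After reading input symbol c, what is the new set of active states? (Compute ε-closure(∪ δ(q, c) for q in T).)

{0, 1, 3, 4, 6, 9, 10, 11}

0 on c → {9}.
6 on c → {11}.
10 on c → {10}.
No c-transition from 1, 3, 4, 9, 11.
Union after reading c: {9, 10, 11}.
Now take the ε-closure:
From 9 via ε: add 6.
From 10 via ε: add 4.
From 11 via ε: add 3.
From 3 via ε: add 0.
From 0 via ε: add 1.
No new states can be added; the closed set is {0, 1, 3, 4, 6, 9, 10, 11}.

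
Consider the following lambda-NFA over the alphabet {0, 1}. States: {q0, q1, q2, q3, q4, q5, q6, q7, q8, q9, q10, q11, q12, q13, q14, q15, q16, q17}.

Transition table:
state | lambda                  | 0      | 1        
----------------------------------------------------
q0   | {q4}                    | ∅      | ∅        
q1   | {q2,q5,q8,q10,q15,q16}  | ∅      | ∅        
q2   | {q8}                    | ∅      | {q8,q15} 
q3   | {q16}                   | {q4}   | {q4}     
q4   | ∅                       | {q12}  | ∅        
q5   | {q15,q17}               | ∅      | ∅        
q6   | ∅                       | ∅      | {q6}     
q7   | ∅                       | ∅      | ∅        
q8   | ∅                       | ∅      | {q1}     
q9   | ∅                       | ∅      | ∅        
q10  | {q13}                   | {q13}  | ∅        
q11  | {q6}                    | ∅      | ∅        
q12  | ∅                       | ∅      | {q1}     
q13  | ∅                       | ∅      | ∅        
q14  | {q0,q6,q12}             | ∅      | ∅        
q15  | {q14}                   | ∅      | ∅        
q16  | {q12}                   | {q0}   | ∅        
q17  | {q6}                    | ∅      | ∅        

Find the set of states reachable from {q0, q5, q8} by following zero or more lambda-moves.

{q0, q4, q5, q6, q8, q12, q14, q15, q17}

Start with {q0, q5, q8}.
From q0 via lambda: add q4.
From q5 via lambda: add q15, q17.
From q15 via lambda: add q14.
From q17 via lambda: add q6.
From q14 via lambda: add q12.
No new states can be added; the closed set is {q0, q4, q5, q6, q8, q12, q14, q15, q17}.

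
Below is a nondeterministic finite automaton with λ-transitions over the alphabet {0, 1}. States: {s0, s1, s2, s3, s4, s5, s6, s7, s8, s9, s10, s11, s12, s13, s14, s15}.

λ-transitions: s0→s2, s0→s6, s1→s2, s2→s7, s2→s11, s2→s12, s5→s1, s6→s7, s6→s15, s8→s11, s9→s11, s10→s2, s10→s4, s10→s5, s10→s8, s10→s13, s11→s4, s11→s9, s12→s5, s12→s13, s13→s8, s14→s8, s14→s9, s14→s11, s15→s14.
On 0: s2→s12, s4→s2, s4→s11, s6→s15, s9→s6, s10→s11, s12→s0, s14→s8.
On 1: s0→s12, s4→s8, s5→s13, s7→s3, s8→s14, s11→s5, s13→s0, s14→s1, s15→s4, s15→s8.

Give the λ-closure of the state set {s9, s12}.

{s1, s2, s4, s5, s7, s8, s9, s11, s12, s13}

Start with {s9, s12}.
From s9 via λ: add s11.
From s12 via λ: add s5, s13.
From s5 via λ: add s1.
From s11 via λ: add s4.
From s13 via λ: add s8.
From s1 via λ: add s2.
From s2 via λ: add s7.
No new states can be added; the closed set is {s1, s2, s4, s5, s7, s8, s9, s11, s12, s13}.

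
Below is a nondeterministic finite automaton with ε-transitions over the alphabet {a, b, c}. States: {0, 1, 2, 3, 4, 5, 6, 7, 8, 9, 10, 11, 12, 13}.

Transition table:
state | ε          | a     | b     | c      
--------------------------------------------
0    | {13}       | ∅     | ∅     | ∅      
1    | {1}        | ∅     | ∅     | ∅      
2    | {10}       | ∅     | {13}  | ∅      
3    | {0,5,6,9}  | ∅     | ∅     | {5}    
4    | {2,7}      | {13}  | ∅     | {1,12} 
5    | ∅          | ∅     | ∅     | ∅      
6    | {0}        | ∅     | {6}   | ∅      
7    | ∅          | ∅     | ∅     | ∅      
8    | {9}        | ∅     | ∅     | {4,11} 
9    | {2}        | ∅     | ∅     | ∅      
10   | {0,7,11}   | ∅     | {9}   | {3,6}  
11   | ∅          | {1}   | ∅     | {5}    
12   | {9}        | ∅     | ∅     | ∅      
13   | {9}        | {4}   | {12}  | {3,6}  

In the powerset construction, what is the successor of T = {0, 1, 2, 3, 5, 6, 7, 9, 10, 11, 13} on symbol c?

3 on c → {5}.
10 on c → {3, 6}.
11 on c → {5}.
13 on c → {3, 6}.
No c-transition from 0, 1, 2, 5, 6, 7, 9.
Union after reading c: {3, 5, 6}.
Now take the ε-closure:
From 3 via ε: add 0, 9.
From 0 via ε: add 13.
From 9 via ε: add 2.
From 2 via ε: add 10.
From 10 via ε: add 7, 11.
No new states can be added; the closed set is {0, 2, 3, 5, 6, 7, 9, 10, 11, 13}.

{0, 2, 3, 5, 6, 7, 9, 10, 11, 13}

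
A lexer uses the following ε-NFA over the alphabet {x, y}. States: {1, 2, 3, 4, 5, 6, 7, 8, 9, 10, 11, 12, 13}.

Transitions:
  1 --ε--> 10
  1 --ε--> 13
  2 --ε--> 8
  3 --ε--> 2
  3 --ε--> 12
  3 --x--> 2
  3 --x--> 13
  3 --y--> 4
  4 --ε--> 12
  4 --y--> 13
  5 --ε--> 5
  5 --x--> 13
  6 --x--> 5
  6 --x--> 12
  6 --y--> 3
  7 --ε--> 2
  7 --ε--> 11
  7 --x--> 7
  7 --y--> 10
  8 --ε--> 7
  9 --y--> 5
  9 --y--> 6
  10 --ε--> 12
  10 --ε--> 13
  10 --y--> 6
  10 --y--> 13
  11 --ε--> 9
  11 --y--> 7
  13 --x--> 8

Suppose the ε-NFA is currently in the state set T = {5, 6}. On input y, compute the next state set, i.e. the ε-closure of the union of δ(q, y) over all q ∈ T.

{2, 3, 7, 8, 9, 11, 12}

6 on y → {3}.
No y-transition from 5.
Union after reading y: {3}.
Now take the ε-closure:
From 3 via ε: add 2, 12.
From 2 via ε: add 8.
From 8 via ε: add 7.
From 7 via ε: add 11.
From 11 via ε: add 9.
No new states can be added; the closed set is {2, 3, 7, 8, 9, 11, 12}.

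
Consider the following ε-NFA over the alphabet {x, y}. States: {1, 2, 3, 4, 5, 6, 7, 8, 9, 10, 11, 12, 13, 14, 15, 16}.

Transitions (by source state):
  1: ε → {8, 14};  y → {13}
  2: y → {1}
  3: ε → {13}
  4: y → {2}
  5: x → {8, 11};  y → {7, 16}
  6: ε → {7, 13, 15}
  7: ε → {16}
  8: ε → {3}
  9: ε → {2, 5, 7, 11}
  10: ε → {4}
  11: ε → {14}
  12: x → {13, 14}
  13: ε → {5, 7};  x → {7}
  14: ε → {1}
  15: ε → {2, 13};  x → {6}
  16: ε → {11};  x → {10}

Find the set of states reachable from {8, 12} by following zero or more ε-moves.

{1, 3, 5, 7, 8, 11, 12, 13, 14, 16}

Start with {8, 12}.
From 8 via ε: add 3.
From 3 via ε: add 13.
From 13 via ε: add 5, 7.
From 7 via ε: add 16.
From 16 via ε: add 11.
From 11 via ε: add 14.
From 14 via ε: add 1.
No new states can be added; the closed set is {1, 3, 5, 7, 8, 11, 12, 13, 14, 16}.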